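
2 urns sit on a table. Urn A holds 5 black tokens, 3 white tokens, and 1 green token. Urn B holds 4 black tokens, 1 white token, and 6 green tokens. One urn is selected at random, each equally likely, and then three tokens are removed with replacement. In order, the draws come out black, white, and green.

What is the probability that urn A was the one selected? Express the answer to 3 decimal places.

0.533

The likelihood of the observed sequence under each hypothesis: P(data | urn A) = (5/9)(3/9)(1/9) = 0.020576; P(data | urn B) = (4/11)(1/11)(6/11) = 0.018032.
Multiplying each by its prior: 1/2 · 0.020576 = 0.010288, 1/2 · 0.018032 = 0.0090158; summing to 0.019304.
Therefore the posterior P(urn A | data) = (0.010288) / (0.019304) = 0.53295.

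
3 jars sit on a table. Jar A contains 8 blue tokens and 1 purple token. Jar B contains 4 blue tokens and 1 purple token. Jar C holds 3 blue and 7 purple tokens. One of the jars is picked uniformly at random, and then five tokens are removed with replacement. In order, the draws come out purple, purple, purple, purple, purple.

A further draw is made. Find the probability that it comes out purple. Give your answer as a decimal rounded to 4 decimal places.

0.6990

The likelihood of the observed sequence under each hypothesis: P(data | jar A) = (1/9)(1/9)(1/9)(1/9)(1/9) = 1.6935e-05; P(data | jar B) = (1/5)(1/5)(1/5)(1/5)(1/5) = 0.00032; P(data | jar C) = (7/10)(7/10)(7/10)(7/10)(7/10) = 0.16807.
Multiplying each by its prior: 1/3 · 1.6935e-05 = 5.645e-06, 1/3 · 0.00032 = 0.00010667, 1/3 · 0.16807 = 0.056023; summing to 0.056136.
Dividing through by the total gives posterior P(jar A | data) = 0.00010056, P(jar B | data) = 0.0019002, P(jar C | data) = 0.998.
So P(purple next | data) = Σ P(purple next | H) P(H | data) = (1/9)(0.00010056) + (1/5)(0.0019002) + (7/10)(0.998) = 0.69899.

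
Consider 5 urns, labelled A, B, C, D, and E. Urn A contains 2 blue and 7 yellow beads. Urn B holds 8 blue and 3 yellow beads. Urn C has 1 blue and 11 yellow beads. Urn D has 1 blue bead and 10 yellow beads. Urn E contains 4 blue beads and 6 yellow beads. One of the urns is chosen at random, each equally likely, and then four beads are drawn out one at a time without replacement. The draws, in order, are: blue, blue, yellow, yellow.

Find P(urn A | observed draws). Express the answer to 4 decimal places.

0.1961

For each hypothesis, P(data | H) works out to: P(data | urn A) = (2/9)(1/8)(7/7)(6/6) = 0.027778; P(data | urn B) = (8/11)(7/10)(3/9)(2/8) = 0.042424; P(data | urn C) = (1/12)(0/11) = 0; P(data | urn D) = (1/11)(0/10) = 0; P(data | urn E) = (4/10)(3/9)(6/8)(5/7) = 0.071429.
Weighting by the prior gives 1/5 · 0.027778 = 0.0055556, 1/5 · 0.042424 = 0.0084848, 1/5 · 0 = 0, 1/5 · 0 = 0, 1/5 · 0.071429 = 0.014286; with total 0.028326.
So P(urn A | data) = (0.0055556) / (0.028326) = 0.19613.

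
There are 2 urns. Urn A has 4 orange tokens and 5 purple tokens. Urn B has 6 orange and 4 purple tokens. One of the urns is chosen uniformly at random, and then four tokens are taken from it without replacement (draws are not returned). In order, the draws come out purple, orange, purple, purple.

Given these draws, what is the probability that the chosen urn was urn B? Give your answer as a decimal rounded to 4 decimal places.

Compute the likelihood of the observed sequence for each case: P(data | urn A) = (5/9)(4/8)(4/7)(3/6) = 5/63; P(data | urn B) = (4/10)(6/9)(3/8)(2/7) = 1/35.
Weighting by the prior gives 1/2 · 5/63 = 5/126, 1/2 · 1/35 = 1/70; these sum to 17/315.
Therefore the posterior P(urn B | data) = (1/70) / (17/315) = 9/34.

0.2647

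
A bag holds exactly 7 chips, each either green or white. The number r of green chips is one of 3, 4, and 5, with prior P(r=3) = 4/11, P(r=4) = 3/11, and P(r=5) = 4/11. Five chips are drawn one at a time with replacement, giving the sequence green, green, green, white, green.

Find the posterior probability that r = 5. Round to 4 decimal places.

0.5814

Compute the likelihood of the observed sequence for each case: P(data | r = 3) = (3/7)(3/7)(3/7)(4/7)(3/7) = 0.019278; P(data | r = 4) = (4/7)(4/7)(4/7)(3/7)(4/7) = 0.045695; P(data | r = 5) = (5/7)(5/7)(5/7)(2/7)(5/7) = 0.074374.
Multiplying each by its prior: 4/11 · 0.019278 = 0.0070101, 3/11 · 0.045695 = 0.012462, 4/11 · 0.074374 = 0.027045; these sum to 0.046517.
By Bayes' rule, P(r = 5 | data) = (0.027045) / (0.046517) = 0.5814.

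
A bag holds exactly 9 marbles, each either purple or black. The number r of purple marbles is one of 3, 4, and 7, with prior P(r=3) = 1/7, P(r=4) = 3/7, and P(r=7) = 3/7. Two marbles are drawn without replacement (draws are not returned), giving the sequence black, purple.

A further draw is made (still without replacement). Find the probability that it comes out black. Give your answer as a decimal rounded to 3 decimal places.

For each hypothesis, P(data | H) works out to: P(data | r = 3) = (6/9)(3/8) = 1/4; P(data | r = 4) = (5/9)(4/8) = 5/18; P(data | r = 7) = (2/9)(7/8) = 7/36.
Weighting by the prior gives 1/7 · 1/4 = 1/28, 3/7 · 5/18 = 5/42, 3/7 · 7/36 = 1/12; with total 5/21.
Normalising, the posterior is P(r = 3 | data) = 3/20, P(r = 4 | data) = 1/2, P(r = 7 | data) = 7/20.
So P(black next | data) = Σ P(black next | H) P(H | data) = (5/7)(3/20) + (4/7)(1/2) + (1/7)(7/20) = 31/70.

0.443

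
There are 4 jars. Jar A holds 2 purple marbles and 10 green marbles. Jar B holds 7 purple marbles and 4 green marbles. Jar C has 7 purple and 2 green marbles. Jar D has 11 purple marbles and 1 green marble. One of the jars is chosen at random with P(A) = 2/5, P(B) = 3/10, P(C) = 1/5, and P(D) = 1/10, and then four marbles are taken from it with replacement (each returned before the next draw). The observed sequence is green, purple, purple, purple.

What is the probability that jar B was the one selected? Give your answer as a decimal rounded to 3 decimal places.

0.493

For each hypothesis, P(data | H) works out to: P(data | jar A) = (10/12)(2/12)(2/12)(2/12) = 0.003858; P(data | jar B) = (4/11)(7/11)(7/11)(7/11) = 0.093709; P(data | jar C) = (2/9)(7/9)(7/9)(7/9) = 0.10456; P(data | jar D) = (1/12)(11/12)(11/12)(11/12) = 0.064188.
Weighting by the prior gives 2/5 · 0.003858 = 0.0015432, 3/10 · 0.093709 = 0.028113, 1/5 · 0.10456 = 0.020911, 1/10 · 0.064188 = 0.0064188; summing to 0.056986.
Therefore the posterior P(jar B | data) = (0.028113) / (0.056986) = 0.49333.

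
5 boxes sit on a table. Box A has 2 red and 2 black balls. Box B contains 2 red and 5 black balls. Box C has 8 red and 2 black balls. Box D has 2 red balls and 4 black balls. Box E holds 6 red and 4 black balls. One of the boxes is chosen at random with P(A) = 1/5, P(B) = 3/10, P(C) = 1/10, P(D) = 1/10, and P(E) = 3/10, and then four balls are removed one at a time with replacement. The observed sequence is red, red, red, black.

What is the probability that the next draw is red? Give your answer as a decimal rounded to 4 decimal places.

0.5745

For each hypothesis, P(data | H) works out to: P(data | box A) = (2/4)(2/4)(2/4)(2/4) = 0.0625; P(data | box B) = (2/7)(2/7)(2/7)(5/7) = 0.01666; P(data | box C) = (8/10)(8/10)(8/10)(2/10) = 0.1024; P(data | box D) = (2/6)(2/6)(2/6)(4/6) = 0.024691; P(data | box E) = (6/10)(6/10)(6/10)(4/10) = 0.0864.
Multiplying each by its prior: 1/5 · 0.0625 = 0.0125, 3/10 · 0.01666 = 0.0049979, 1/10 · 0.1024 = 0.01024, 1/10 · 0.024691 = 0.0024691, 3/10 · 0.0864 = 0.02592; summing to 0.056127.
Dividing through by the total gives posterior P(box A | data) = 0.22271, P(box B | data) = 0.089046, P(box C | data) = 0.18244, P(box D | data) = 0.043992, P(box E | data) = 0.46181.
The predictive probability is P(red next | data) = (1/2)(0.22271) + (2/7)(0.089046) + (4/5)(0.18244) + (1/3)(0.043992) + (3/5)(0.46181) = 0.5745.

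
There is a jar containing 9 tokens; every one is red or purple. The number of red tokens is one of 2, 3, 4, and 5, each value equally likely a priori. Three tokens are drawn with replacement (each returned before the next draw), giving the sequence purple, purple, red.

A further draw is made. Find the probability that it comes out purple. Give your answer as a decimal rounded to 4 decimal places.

The likelihood of the observed sequence under each hypothesis: P(data | r = 2) = (7/9)(7/9)(2/9) = 0.13443; P(data | r = 3) = (6/9)(6/9)(3/9) = 0.14815; P(data | r = 4) = (5/9)(5/9)(4/9) = 0.13717; P(data | r = 5) = (4/9)(4/9)(5/9) = 0.10974.
Multiplying each by its prior: 1/4 · 0.13443 = 0.033608, 1/4 · 0.14815 = 0.037037, 1/4 · 0.13717 = 0.034294, 1/4 · 0.10974 = 0.027435; with total 0.13237.
The posterior is then P(r = 2 | data) = 0.25389, P(r = 3 | data) = 0.27979, P(r = 4 | data) = 0.25907, P(r = 5 | data) = 0.20725.
So P(purple next | data) = Σ P(purple next | H) P(H | data) = (7/9)(0.25389) + (2/3)(0.27979) + (5/9)(0.25907) + (4/9)(0.20725) = 0.62003.

0.6200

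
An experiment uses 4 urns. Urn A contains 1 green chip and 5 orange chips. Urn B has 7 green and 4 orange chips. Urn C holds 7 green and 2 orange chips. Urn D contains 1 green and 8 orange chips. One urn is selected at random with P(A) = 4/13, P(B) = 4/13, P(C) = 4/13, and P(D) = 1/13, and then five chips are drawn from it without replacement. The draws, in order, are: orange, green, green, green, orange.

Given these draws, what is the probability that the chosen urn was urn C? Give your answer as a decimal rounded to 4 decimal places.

The likelihood of the observed sequence under each hypothesis: P(data | urn A) = (5/6)(1/5)(0/4) = 0; P(data | urn B) = (4/11)(7/10)(6/9)(5/8)(3/7) = 0.045455; P(data | urn C) = (2/9)(7/8)(6/7)(5/6)(1/5) = 0.027778; P(data | urn D) = (8/9)(1/8)(0/7) = 0.
Weighting by the prior gives 4/13 · 0 = 0, 4/13 · 0.045455 = 0.013986, 4/13 · 0.027778 = 0.008547, 1/13 · 0 = 0; with total 0.022533.
Hence P(urn C | data) = (0.008547) / (0.022533) = 0.37931.

0.3793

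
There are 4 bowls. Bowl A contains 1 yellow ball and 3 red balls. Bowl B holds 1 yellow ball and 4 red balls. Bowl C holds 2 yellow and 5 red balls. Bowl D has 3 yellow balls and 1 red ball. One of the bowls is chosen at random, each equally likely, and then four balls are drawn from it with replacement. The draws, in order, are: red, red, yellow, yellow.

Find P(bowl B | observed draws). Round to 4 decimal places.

0.1861

The likelihood of the observed sequence under each hypothesis: P(data | bowl A) = (3/4)(3/4)(1/4)(1/4) = 0.035156; P(data | bowl B) = (4/5)(4/5)(1/5)(1/5) = 0.0256; P(data | bowl C) = (5/7)(5/7)(2/7)(2/7) = 0.041649; P(data | bowl D) = (1/4)(1/4)(3/4)(3/4) = 0.035156.
The prior-weighted likelihoods are 1/4 · 0.035156 = 0.0087891, 1/4 · 0.0256 = 0.0064, 1/4 · 0.041649 = 0.010412, 1/4 · 0.035156 = 0.0087891; these sum to 0.03439.
So P(bowl B | data) = (0.0064) / (0.03439) = 0.1861.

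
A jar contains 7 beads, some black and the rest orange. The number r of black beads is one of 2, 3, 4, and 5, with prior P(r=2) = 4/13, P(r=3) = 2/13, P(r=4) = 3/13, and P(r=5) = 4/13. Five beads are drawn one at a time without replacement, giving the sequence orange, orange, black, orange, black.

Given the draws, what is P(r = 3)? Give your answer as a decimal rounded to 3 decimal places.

The likelihood of the observed sequence under each hypothesis: P(data | r = 2) = (5/7)(4/6)(2/5)(3/4)(1/3) = 0.047619; P(data | r = 3) = (4/7)(3/6)(3/5)(2/4)(2/3) = 0.057143; P(data | r = 4) = (3/7)(2/6)(4/5)(1/4)(3/3) = 0.028571; P(data | r = 5) = (2/7)(1/6)(5/5)(0/4) = 0.
Weighting by the prior gives 4/13 · 0.047619 = 0.014652, 2/13 · 0.057143 = 0.0087912, 3/13 · 0.028571 = 0.0065934, 4/13 · 0 = 0; these sum to 0.030037.
Therefore the posterior P(r = 3 | data) = (0.0087912) / (0.030037) = 0.29268.

0.293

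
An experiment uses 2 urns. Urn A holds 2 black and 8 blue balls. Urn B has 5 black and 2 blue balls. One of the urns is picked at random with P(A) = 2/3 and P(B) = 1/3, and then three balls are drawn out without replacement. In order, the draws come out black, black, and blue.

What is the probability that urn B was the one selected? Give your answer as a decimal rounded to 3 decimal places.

Compute the likelihood of the observed sequence for each case: P(data | urn A) = (2/10)(1/9)(8/8) = 1/45; P(data | urn B) = (5/7)(4/6)(2/5) = 4/21.
Weighting by the prior gives 2/3 · 1/45 = 2/135, 1/3 · 4/21 = 4/63; with total 74/945.
So P(urn B | data) = (4/63) / (74/945) = 30/37.

0.811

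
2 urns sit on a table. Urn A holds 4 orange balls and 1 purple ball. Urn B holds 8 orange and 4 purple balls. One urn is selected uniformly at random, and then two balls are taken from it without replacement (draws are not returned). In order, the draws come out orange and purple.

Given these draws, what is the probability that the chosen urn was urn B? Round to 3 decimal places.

Under each hypothesis, the probability of the observed sequence is: P(data | urn A) = (4/5)(1/4) = 1/5; P(data | urn B) = (8/12)(4/11) = 8/33.
The prior-weighted likelihoods are 1/2 · 1/5 = 1/10, 1/2 · 8/33 = 4/33; summing to 73/330.
Hence P(urn B | data) = (4/33) / (73/330) = 40/73.

0.548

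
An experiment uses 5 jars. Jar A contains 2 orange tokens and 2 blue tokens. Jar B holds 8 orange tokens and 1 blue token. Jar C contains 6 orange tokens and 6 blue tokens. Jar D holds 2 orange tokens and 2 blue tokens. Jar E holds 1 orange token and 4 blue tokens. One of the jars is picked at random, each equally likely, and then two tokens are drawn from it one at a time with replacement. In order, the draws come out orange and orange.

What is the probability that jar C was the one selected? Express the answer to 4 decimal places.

The likelihood of the observed sequence under each hypothesis: P(data | jar A) = (2/4)(2/4) = 0.25; P(data | jar B) = (8/9)(8/9) = 0.79012; P(data | jar C) = (6/12)(6/12) = 0.25; P(data | jar D) = (2/4)(2/4) = 0.25; P(data | jar E) = (1/5)(1/5) = 0.04.
The prior-weighted likelihoods are 1/5 · 0.25 = 0.05, 1/5 · 0.79012 = 0.15802, 1/5 · 0.25 = 0.05, 1/5 · 0.25 = 0.05, 1/5 · 0.04 = 0.008; summing to 0.31602.
Hence P(jar C | data) = (0.05) / (0.31602) = 0.15822.

0.1582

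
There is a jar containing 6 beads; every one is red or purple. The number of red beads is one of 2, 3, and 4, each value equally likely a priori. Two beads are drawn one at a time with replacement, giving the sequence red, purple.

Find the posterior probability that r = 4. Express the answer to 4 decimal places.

0.3200

Compute the likelihood of the observed sequence for each case: P(data | r = 2) = (2/6)(4/6) = 2/9; P(data | r = 3) = (3/6)(3/6) = 1/4; P(data | r = 4) = (4/6)(2/6) = 2/9.
Multiplying each by its prior: 1/3 · 2/9 = 2/27, 1/3 · 1/4 = 1/12, 1/3 · 2/9 = 2/27; with total 25/108.
Therefore the posterior P(r = 4 | data) = (2/27) / (25/108) = 8/25.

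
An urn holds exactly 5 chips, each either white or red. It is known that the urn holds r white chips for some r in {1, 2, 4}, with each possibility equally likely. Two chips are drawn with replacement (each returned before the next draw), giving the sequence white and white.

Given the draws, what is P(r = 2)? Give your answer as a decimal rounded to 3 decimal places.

0.190

Compute the likelihood of the observed sequence for each case: P(data | r = 1) = (1/5)(1/5) = 1/25; P(data | r = 2) = (2/5)(2/5) = 4/25; P(data | r = 4) = (4/5)(4/5) = 16/25.
Multiplying each by its prior: 1/3 · 1/25 = 1/75, 1/3 · 4/25 = 4/75, 1/3 · 16/25 = 16/75; summing to 7/25.
Therefore the posterior P(r = 2 | data) = (4/75) / (7/25) = 4/21.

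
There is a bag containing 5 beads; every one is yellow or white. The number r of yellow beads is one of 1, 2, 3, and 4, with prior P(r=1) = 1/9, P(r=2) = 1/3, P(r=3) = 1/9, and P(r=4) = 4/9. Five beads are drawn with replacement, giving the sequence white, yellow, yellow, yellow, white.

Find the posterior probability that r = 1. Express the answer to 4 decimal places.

The likelihood of the observed sequence under each hypothesis: P(data | r = 1) = (4/5)(1/5)(1/5)(1/5)(4/5) = 0.00512; P(data | r = 2) = (3/5)(2/5)(2/5)(2/5)(3/5) = 0.02304; P(data | r = 3) = (2/5)(3/5)(3/5)(3/5)(2/5) = 0.03456; P(data | r = 4) = (1/5)(4/5)(4/5)(4/5)(1/5) = 0.02048.
Weighting by the prior gives 1/9 · 0.00512 = 0.00056889, 1/3 · 0.02304 = 0.00768, 1/9 · 0.03456 = 0.00384, 4/9 · 0.02048 = 0.0091022; summing to 0.021191.
Hence P(r = 1 | data) = (0.00056889) / (0.021191) = 0.026846.

0.0268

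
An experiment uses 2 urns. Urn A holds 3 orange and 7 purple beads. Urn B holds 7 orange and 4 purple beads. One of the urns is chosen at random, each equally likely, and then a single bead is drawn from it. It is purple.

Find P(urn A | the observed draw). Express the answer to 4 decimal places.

0.6581

Under each hypothesis, the probability of this draw is: P(data | urn A) = (7/10) = 7/10; P(data | urn B) = (4/11) = 4/11.
Multiplying each by its prior: 1/2 · 7/10 = 7/20, 1/2 · 4/11 = 2/11; summing to 117/220.
Therefore the posterior P(urn A | data) = (7/20) / (117/220) = 77/117.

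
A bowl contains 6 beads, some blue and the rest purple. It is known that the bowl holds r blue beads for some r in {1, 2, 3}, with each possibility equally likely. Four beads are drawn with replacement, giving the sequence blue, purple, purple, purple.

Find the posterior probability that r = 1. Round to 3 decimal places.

The likelihood of the observed sequence under each hypothesis: P(data | r = 1) = (1/6)(5/6)(5/6)(5/6) = 0.096451; P(data | r = 2) = (2/6)(4/6)(4/6)(4/6) = 0.098765; P(data | r = 3) = (3/6)(3/6)(3/6)(3/6) = 0.0625.
Weighting by the prior gives 1/3 · 0.096451 = 0.03215, 1/3 · 0.098765 = 0.032922, 1/3 · 0.0625 = 0.020833; these sum to 0.085905.
Therefore the posterior P(r = 1 | data) = (0.03215) / (0.085905) = 0.37425.

0.374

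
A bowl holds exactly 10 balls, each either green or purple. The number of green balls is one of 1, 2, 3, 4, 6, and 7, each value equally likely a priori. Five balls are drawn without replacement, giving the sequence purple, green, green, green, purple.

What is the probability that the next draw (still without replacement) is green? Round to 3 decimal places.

Under each hypothesis, the probability of the observed sequence is: P(data | r = 1) = (9/10)(1/9)(0/8) = 0; P(data | r = 2) = (8/10)(2/9)(1/8)(0/7) = 0; P(data | r = 3) = (7/10)(3/9)(2/8)(1/7)(6/6) = 1/120; P(data | r = 4) = (6/10)(4/9)(3/8)(2/7)(5/6) = 1/42; P(data | r = 6) = (4/10)(6/9)(5/8)(4/7)(3/6) = 1/21; P(data | r = 7) = (3/10)(7/9)(6/8)(5/7)(2/6) = 1/24.
The prior-weighted likelihoods are 1/6 · 0 = 0, 1/6 · 0 = 0, 1/6 · 1/120 = 1/720, 1/6 · 1/42 = 1/252, 1/6 · 1/21 = 1/126, 1/6 · 1/24 = 1/144; with total 17/840.
Dividing through by the total gives posterior P(r = 1 | data) = 0, P(r = 2 | data) = 0, P(r = 3 | data) = 7/102, P(r = 4 | data) = 10/51, P(r = 6 | data) = 20/51, P(r = 7 | data) = 35/102.
So P(green next | data) = Σ P(green next | H) P(H | data) = (0)(7/102) + (1/5)(10/51) + (3/5)(20/51) + (4/5)(35/102) = 28/51.

0.549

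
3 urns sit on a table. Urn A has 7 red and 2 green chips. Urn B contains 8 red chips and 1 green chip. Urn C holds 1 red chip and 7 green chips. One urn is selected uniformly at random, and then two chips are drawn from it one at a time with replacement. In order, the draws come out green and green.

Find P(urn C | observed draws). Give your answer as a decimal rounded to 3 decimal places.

The likelihood of the observed sequence under each hypothesis: P(data | urn A) = (2/9)(2/9) = 0.049383; P(data | urn B) = (1/9)(1/9) = 0.012346; P(data | urn C) = (7/8)(7/8) = 0.76562.
Weighting by the prior gives 1/3 · 0.049383 = 0.016461, 1/3 · 0.012346 = 0.0041152, 1/3 · 0.76562 = 0.25521; with total 0.27578.
Hence P(urn C | data) = (0.25521) / (0.27578) = 0.92539.

0.925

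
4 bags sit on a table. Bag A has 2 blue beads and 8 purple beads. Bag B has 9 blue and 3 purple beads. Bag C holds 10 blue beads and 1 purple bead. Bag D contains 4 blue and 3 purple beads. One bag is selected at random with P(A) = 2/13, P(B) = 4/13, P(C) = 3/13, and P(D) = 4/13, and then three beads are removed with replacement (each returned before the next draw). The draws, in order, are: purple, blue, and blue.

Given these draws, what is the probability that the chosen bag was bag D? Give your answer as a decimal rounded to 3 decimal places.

0.397

Compute the likelihood of the observed sequence for each case: P(data | bag A) = (8/10)(2/10)(2/10) = 0.032; P(data | bag B) = (3/12)(9/12)(9/12) = 0.14062; P(data | bag C) = (1/11)(10/11)(10/11) = 0.075131; P(data | bag D) = (3/7)(4/7)(4/7) = 0.13994.
The prior-weighted likelihoods are 2/13 · 0.032 = 0.0049231, 4/13 · 0.14062 = 0.043269, 3/13 · 0.075131 = 0.017338, 4/13 · 0.13994 = 0.043059; with total 0.10859.
Therefore the posterior P(bag D | data) = (0.043059) / (0.10859) = 0.39653.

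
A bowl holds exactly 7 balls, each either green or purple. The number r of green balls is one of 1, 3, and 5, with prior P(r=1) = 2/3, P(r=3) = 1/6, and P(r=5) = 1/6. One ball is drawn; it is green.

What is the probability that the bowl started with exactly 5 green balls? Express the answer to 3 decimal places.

Compute the likelihood of this draw for each case: P(data | r = 1) = (1/7) = 1/7; P(data | r = 3) = (3/7) = 3/7; P(data | r = 5) = (5/7) = 5/7.
Weighting by the prior gives 2/3 · 1/7 = 2/21, 1/6 · 3/7 = 1/14, 1/6 · 5/7 = 5/42; with total 2/7.
Hence P(r = 5 | data) = (5/42) / (2/7) = 5/12.

0.417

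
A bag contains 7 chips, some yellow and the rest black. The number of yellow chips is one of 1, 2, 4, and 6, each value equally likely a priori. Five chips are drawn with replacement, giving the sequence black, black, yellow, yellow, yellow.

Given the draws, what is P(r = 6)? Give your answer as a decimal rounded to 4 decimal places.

The likelihood of the observed sequence under each hypothesis: P(data | r = 1) = (6/7)(6/7)(1/7)(1/7)(1/7) = 0.002142; P(data | r = 2) = (5/7)(5/7)(2/7)(2/7)(2/7) = 0.0119; P(data | r = 4) = (3/7)(3/7)(4/7)(4/7)(4/7) = 0.034271; P(data | r = 6) = (1/7)(1/7)(6/7)(6/7)(6/7) = 0.012852.
The prior-weighted likelihoods are 1/4 · 0.002142 = 0.00053549, 1/4 · 0.0119 = 0.002975, 1/4 · 0.034271 = 0.0085679, 1/4 · 0.012852 = 0.0032129; these sum to 0.015291.
By Bayes' rule, P(r = 6 | data) = (0.0032129) / (0.015291) = 0.21012.

0.2101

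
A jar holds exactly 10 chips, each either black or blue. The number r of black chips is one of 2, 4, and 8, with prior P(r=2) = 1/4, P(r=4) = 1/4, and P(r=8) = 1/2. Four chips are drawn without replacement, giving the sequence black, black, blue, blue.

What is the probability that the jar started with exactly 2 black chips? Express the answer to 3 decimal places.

Under each hypothesis, the probability of the observed sequence is: P(data | r = 2) = (2/10)(1/9)(8/8)(7/7) = 1/45; P(data | r = 4) = (4/10)(3/9)(6/8)(5/7) = 1/14; P(data | r = 8) = (8/10)(7/9)(2/8)(1/7) = 1/45.
Weighting by the prior gives 1/4 · 1/45 = 1/180, 1/4 · 1/14 = 1/56, 1/2 · 1/45 = 1/90; summing to 29/840.
By Bayes' rule, P(r = 2 | data) = (1/180) / (29/840) = 14/87.

0.161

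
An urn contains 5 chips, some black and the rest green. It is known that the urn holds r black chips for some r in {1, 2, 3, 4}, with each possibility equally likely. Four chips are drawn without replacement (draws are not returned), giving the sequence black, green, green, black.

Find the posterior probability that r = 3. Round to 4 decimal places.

Compute the likelihood of the observed sequence for each case: P(data | r = 1) = (1/5)(4/4)(3/3)(0/2) = 0; P(data | r = 2) = (2/5)(3/4)(2/3)(1/2) = 1/10; P(data | r = 3) = (3/5)(2/4)(1/3)(2/2) = 1/10; P(data | r = 4) = (4/5)(1/4)(0/3) = 0.
The prior-weighted likelihoods are 1/4 · 0 = 0, 1/4 · 1/10 = 1/40, 1/4 · 1/10 = 1/40, 1/4 · 0 = 0; with total 1/20.
Therefore the posterior P(r = 3 | data) = (1/40) / (1/20) = 1/2.

0.5000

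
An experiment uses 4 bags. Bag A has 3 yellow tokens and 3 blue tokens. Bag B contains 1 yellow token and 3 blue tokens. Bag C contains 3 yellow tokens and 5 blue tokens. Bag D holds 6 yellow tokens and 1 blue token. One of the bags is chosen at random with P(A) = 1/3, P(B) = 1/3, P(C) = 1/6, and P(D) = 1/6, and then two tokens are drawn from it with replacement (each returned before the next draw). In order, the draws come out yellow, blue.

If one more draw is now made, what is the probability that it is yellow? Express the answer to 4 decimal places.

Compute the likelihood of the observed sequence for each case: P(data | bag A) = (3/6)(3/6) = 0.25; P(data | bag B) = (1/4)(3/4) = 0.1875; P(data | bag C) = (3/8)(5/8) = 0.23438; P(data | bag D) = (6/7)(1/7) = 0.12245.
Multiplying each by its prior: 1/3 · 0.25 = 0.083333, 1/3 · 0.1875 = 0.0625, 1/6 · 0.23438 = 0.039062, 1/6 · 0.12245 = 0.020408; these sum to 0.2053.
Dividing through by the total gives posterior P(bag A | data) = 0.4059, P(bag B | data) = 0.30443, P(bag C | data) = 0.19027, P(bag D | data) = 0.099405.
Averaging over the posterior, P(yellow next | data) = (1/2)(0.4059) + (1/4)(0.30443) + (3/8)(0.19027) + (6/7)(0.099405) = 0.43561.

0.4356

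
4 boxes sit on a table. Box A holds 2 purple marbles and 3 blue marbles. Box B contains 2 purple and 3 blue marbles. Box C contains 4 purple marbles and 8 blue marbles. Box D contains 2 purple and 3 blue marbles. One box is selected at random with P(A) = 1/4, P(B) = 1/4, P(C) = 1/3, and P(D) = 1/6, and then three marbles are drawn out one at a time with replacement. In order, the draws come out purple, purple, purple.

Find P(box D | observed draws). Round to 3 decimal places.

For each hypothesis, P(data | H) works out to: P(data | box A) = (2/5)(2/5)(2/5) = 0.064; P(data | box B) = (2/5)(2/5)(2/5) = 0.064; P(data | box C) = (4/12)(4/12)(4/12) = 0.037037; P(data | box D) = (2/5)(2/5)(2/5) = 0.064.
Multiplying each by its prior: 1/4 · 0.064 = 0.016, 1/4 · 0.064 = 0.016, 1/3 · 0.037037 = 0.012346, 1/6 · 0.064 = 0.010667; these sum to 0.055012.
Hence P(box D | data) = (0.010667) / (0.055012) = 0.1939.

0.194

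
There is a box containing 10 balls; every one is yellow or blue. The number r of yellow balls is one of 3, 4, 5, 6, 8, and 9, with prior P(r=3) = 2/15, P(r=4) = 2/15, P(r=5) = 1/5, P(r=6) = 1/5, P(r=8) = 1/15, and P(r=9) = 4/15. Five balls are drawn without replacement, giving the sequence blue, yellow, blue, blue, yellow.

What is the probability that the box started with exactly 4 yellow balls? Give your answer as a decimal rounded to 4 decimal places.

0.2581

Compute the likelihood of the observed sequence for each case: P(data | r = 3) = (7/10)(3/9)(6/8)(5/7)(2/6) = 0.041667; P(data | r = 4) = (6/10)(4/9)(5/8)(4/7)(3/6) = 0.047619; P(data | r = 5) = (5/10)(5/9)(4/8)(3/7)(4/6) = 0.039683; P(data | r = 6) = (4/10)(6/9)(3/8)(2/7)(5/6) = 0.02381; P(data | r = 8) = (2/10)(8/9)(1/8)(0/7) = 0; P(data | r = 9) = (1/10)(9/9)(0/8) = 0.
Multiplying each by its prior: 2/15 · 0.041667 = 0.0055556, 2/15 · 0.047619 = 0.0063492, 1/5 · 0.039683 = 0.0079365, 1/5 · 0.02381 = 0.0047619, 1/15 · 0 = 0, 4/15 · 0 = 0; summing to 0.024603.
Therefore the posterior P(r = 4 | data) = (0.0063492) / (0.024603) = 0.25806.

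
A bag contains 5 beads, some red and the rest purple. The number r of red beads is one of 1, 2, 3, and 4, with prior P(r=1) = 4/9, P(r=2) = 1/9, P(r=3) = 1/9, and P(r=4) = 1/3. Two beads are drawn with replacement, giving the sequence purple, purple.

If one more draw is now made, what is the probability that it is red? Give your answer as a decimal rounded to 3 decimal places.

Compute the likelihood of the observed sequence for each case: P(data | r = 1) = (4/5)(4/5) = 16/25; P(data | r = 2) = (3/5)(3/5) = 9/25; P(data | r = 3) = (2/5)(2/5) = 4/25; P(data | r = 4) = (1/5)(1/5) = 1/25.
Weighting by the prior gives 4/9 · 16/25 = 64/225, 1/9 · 9/25 = 1/25, 1/9 · 4/25 = 4/225, 1/3 · 1/25 = 1/75; summing to 16/45.
Dividing through by the total gives posterior P(r = 1 | data) = 4/5, P(r = 2 | data) = 9/80, P(r = 3 | data) = 1/20, P(r = 4 | data) = 3/80.
Averaging over the posterior, P(red next | data) = (1/5)(4/5) + (2/5)(9/80) + (3/5)(1/20) + (4/5)(3/80) = 53/200.

0.265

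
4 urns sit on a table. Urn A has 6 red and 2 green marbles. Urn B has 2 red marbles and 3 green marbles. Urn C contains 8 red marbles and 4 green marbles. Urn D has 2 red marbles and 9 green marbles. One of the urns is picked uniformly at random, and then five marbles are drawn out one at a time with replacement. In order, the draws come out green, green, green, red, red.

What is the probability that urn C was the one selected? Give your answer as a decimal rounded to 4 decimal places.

0.2113

The likelihood of the observed sequence under each hypothesis: P(data | urn A) = (2/8)(2/8)(2/8)(6/8)(6/8) = 0.0087891; P(data | urn B) = (3/5)(3/5)(3/5)(2/5)(2/5) = 0.03456; P(data | urn C) = (4/12)(4/12)(4/12)(8/12)(8/12) = 0.016461; P(data | urn D) = (9/11)(9/11)(9/11)(2/11)(2/11) = 0.018106.
Multiplying each by its prior: 1/4 · 0.0087891 = 0.0021973, 1/4 · 0.03456 = 0.00864, 1/4 · 0.016461 = 0.0041152, 1/4 · 0.018106 = 0.0045265; with total 0.019479.
Hence P(urn C | data) = (0.0041152) / (0.019479) = 0.21126.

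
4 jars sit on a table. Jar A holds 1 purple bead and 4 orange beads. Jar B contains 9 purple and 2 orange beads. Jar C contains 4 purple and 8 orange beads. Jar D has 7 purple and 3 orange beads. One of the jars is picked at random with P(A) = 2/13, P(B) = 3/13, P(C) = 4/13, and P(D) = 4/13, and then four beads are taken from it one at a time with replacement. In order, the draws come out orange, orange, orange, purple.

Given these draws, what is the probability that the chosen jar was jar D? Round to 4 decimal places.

0.1095

Compute the likelihood of the observed sequence for each case: P(data | jar A) = (4/5)(4/5)(4/5)(1/5) = 0.1024; P(data | jar B) = (2/11)(2/11)(2/11)(9/11) = 0.0049177; P(data | jar C) = (8/12)(8/12)(8/12)(4/12) = 0.098765; P(data | jar D) = (3/10)(3/10)(3/10)(7/10) = 0.0189.
Multiplying each by its prior: 2/13 · 0.1024 = 0.015754, 3/13 · 0.0049177 = 0.0011349, 4/13 · 0.098765 = 0.030389, 4/13 · 0.0189 = 0.0058154; summing to 0.053093.
Therefore the posterior P(jar D | data) = (0.0058154) / (0.053093) = 0.10953.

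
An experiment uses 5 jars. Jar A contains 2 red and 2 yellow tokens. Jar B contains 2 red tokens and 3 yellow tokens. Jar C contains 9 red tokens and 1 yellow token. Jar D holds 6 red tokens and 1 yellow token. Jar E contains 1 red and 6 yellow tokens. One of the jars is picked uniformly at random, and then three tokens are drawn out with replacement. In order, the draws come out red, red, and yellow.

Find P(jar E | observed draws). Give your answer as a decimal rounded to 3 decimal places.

Compute the likelihood of the observed sequence for each case: P(data | jar A) = (2/4)(2/4)(2/4) = 0.125; P(data | jar B) = (2/5)(2/5)(3/5) = 0.096; P(data | jar C) = (9/10)(9/10)(1/10) = 0.081; P(data | jar D) = (6/7)(6/7)(1/7) = 0.10496; P(data | jar E) = (1/7)(1/7)(6/7) = 0.017493.
Multiplying each by its prior: 1/5 · 0.125 = 0.025, 1/5 · 0.096 = 0.0192, 1/5 · 0.081 = 0.0162, 1/5 · 0.10496 = 0.020991, 1/5 · 0.017493 = 0.0034985; summing to 0.08489.
Therefore the posterior P(jar E | data) = (0.0034985) / (0.08489) = 0.041213.

0.041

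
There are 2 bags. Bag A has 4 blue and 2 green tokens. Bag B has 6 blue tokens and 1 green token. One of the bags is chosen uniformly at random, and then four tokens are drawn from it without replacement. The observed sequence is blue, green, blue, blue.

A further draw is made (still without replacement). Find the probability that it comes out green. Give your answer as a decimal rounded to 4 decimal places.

0.2414

Under each hypothesis, the probability of the observed sequence is: P(data | bag A) = (4/6)(2/5)(3/4)(2/3) = 2/15; P(data | bag B) = (6/7)(1/6)(5/5)(4/4) = 1/7.
Multiplying each by its prior: 1/2 · 2/15 = 1/15, 1/2 · 1/7 = 1/14; these sum to 29/210.
Dividing through by the total gives posterior P(bag A | data) = 14/29, P(bag B | data) = 15/29.
The predictive probability is P(green next | data) = (1/2)(14/29) + (0)(15/29) = 7/29.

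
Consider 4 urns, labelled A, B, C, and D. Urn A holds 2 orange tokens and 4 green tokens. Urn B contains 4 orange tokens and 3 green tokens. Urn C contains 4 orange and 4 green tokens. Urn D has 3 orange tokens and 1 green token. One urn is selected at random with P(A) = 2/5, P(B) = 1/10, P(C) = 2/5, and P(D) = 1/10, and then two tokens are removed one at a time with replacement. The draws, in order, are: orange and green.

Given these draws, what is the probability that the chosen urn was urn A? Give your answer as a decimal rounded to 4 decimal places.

Under each hypothesis, the probability of the observed sequence is: P(data | urn A) = (2/6)(4/6) = 0.22222; P(data | urn B) = (4/7)(3/7) = 0.2449; P(data | urn C) = (4/8)(4/8) = 0.25; P(data | urn D) = (3/4)(1/4) = 0.1875.
Multiplying each by its prior: 2/5 · 0.22222 = 0.088889, 1/10 · 0.2449 = 0.02449, 2/5 · 0.25 = 0.1, 1/10 · 0.1875 = 0.01875; summing to 0.23213.
Therefore the posterior P(urn A | data) = (0.088889) / (0.23213) = 0.38293.

0.3829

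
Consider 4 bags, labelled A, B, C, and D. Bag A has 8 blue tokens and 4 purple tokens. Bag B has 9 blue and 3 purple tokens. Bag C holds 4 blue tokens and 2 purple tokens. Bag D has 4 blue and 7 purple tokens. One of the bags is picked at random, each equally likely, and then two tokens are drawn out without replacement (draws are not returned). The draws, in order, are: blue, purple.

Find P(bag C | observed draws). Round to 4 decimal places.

0.2754

Under each hypothesis, the probability of the observed sequence is: P(data | bag A) = (8/12)(4/11) = 8/33; P(data | bag B) = (9/12)(3/11) = 9/44; P(data | bag C) = (4/6)(2/5) = 4/15; P(data | bag D) = (4/11)(7/10) = 14/55.
Multiplying each by its prior: 1/4 · 8/33 = 2/33, 1/4 · 9/44 = 9/176, 1/4 · 4/15 = 1/15, 1/4 · 14/55 = 7/110; summing to 213/880.
By Bayes' rule, P(bag C | data) = (1/15) / (213/880) = 176/639.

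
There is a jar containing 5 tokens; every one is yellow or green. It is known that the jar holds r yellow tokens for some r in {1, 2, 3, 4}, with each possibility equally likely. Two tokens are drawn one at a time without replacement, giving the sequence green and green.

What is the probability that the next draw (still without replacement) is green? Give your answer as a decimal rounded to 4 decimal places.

Compute the likelihood of the observed sequence for each case: P(data | r = 1) = (4/5)(3/4) = 3/5; P(data | r = 2) = (3/5)(2/4) = 3/10; P(data | r = 3) = (2/5)(1/4) = 1/10; P(data | r = 4) = (1/5)(0/4) = 0.
The prior-weighted likelihoods are 1/4 · 3/5 = 3/20, 1/4 · 3/10 = 3/40, 1/4 · 1/10 = 1/40, 1/4 · 0 = 0; with total 1/4.
The posterior is then P(r = 1 | data) = 3/5, P(r = 2 | data) = 3/10, P(r = 3 | data) = 1/10, P(r = 4 | data) = 0.
So P(green next | data) = Σ P(green next | H) P(H | data) = (2/3)(3/5) + (1/3)(3/10) + (0)(1/10) = 1/2.

0.5000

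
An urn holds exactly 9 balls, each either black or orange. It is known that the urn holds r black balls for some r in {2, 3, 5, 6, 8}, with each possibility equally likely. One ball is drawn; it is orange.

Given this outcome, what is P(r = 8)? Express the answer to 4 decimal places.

The likelihood of this draw under each hypothesis: P(data | r = 2) = (7/9) = 7/9; P(data | r = 3) = (6/9) = 2/3; P(data | r = 5) = (4/9) = 4/9; P(data | r = 6) = (3/9) = 1/3; P(data | r = 8) = (1/9) = 1/9.
Weighting by the prior gives 1/5 · 7/9 = 7/45, 1/5 · 2/3 = 2/15, 1/5 · 4/9 = 4/45, 1/5 · 1/3 = 1/15, 1/5 · 1/9 = 1/45; these sum to 7/15.
So P(r = 8 | data) = (1/45) / (7/15) = 1/21.

0.0476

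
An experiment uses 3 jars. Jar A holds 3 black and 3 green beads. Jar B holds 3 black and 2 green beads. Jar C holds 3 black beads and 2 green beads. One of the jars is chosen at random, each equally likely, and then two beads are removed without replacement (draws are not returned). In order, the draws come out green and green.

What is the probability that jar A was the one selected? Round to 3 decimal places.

Compute the likelihood of the observed sequence for each case: P(data | jar A) = (3/6)(2/5) = 1/5; P(data | jar B) = (2/5)(1/4) = 1/10; P(data | jar C) = (2/5)(1/4) = 1/10.
Weighting by the prior gives 1/3 · 1/5 = 1/15, 1/3 · 1/10 = 1/30, 1/3 · 1/10 = 1/30; summing to 2/15.
By Bayes' rule, P(jar A | data) = (1/15) / (2/15) = 1/2.

0.500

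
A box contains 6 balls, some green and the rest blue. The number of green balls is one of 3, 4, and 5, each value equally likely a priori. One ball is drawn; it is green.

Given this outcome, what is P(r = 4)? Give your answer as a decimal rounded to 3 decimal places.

Under each hypothesis, the probability of this draw is: P(data | r = 3) = (3/6) = 1/2; P(data | r = 4) = (4/6) = 2/3; P(data | r = 5) = (5/6) = 5/6.
Weighting by the prior gives 1/3 · 1/2 = 1/6, 1/3 · 2/3 = 2/9, 1/3 · 5/6 = 5/18; these sum to 2/3.
By Bayes' rule, P(r = 4 | data) = (2/9) / (2/3) = 1/3.

0.333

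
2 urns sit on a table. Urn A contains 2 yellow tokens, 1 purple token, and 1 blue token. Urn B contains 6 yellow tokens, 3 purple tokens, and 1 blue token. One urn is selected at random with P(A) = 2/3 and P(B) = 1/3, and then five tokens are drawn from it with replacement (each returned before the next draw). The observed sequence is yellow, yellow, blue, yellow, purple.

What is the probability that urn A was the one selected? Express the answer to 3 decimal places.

Under each hypothesis, the probability of the observed sequence is: P(data | urn A) = (2/4)(2/4)(1/4)(2/4)(1/4) = 0.0078125; P(data | urn B) = (6/10)(6/10)(1/10)(6/10)(3/10) = 0.00648.
The prior-weighted likelihoods are 2/3 · 0.0078125 = 0.0052083, 1/3 · 0.00648 = 0.00216; these sum to 0.0073683.
By Bayes' rule, P(urn A | data) = (0.0052083) / (0.0073683) = 0.70685.

0.707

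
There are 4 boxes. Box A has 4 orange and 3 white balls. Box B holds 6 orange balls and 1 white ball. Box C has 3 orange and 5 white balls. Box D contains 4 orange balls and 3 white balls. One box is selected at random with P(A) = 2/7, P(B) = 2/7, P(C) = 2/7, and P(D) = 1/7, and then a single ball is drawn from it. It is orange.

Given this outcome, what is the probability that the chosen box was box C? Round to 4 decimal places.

0.1795

The likelihood of this draw under each hypothesis: P(data | box A) = (4/7) = 4/7; P(data | box B) = (6/7) = 6/7; P(data | box C) = (3/8) = 3/8; P(data | box D) = (4/7) = 4/7.
The prior-weighted likelihoods are 2/7 · 4/7 = 8/49, 2/7 · 6/7 = 12/49, 2/7 · 3/8 = 3/28, 1/7 · 4/7 = 4/49; summing to 117/196.
So P(box C | data) = (3/28) / (117/196) = 7/39.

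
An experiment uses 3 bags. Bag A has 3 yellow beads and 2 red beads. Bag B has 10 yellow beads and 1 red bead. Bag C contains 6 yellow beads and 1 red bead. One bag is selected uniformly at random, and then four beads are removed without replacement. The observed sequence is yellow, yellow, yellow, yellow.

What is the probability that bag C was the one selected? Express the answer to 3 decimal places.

Under each hypothesis, the probability of the observed sequence is: P(data | bag A) = (3/5)(2/4)(1/3)(0/2) = 0; P(data | bag B) = (10/11)(9/10)(8/9)(7/8) = 7/11; P(data | bag C) = (6/7)(5/6)(4/5)(3/4) = 3/7.
Weighting by the prior gives 1/3 · 0 = 0, 1/3 · 7/11 = 7/33, 1/3 · 3/7 = 1/7; with total 82/231.
So P(bag C | data) = (1/7) / (82/231) = 33/82.

0.402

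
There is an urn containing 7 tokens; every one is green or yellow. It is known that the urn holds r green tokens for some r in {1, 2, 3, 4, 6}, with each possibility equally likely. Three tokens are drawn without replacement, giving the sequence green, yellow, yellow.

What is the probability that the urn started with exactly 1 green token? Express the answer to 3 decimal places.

Under each hypothesis, the probability of the observed sequence is: P(data | r = 1) = (1/7)(6/6)(5/5) = 1/7; P(data | r = 2) = (2/7)(5/6)(4/5) = 4/21; P(data | r = 3) = (3/7)(4/6)(3/5) = 6/35; P(data | r = 4) = (4/7)(3/6)(2/5) = 4/35; P(data | r = 6) = (6/7)(1/6)(0/5) = 0.
Weighting by the prior gives 1/5 · 1/7 = 1/35, 1/5 · 4/21 = 4/105, 1/5 · 6/35 = 6/175, 1/5 · 4/35 = 4/175, 1/5 · 0 = 0; with total 13/105.
So P(r = 1 | data) = (1/35) / (13/105) = 3/13.

0.231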